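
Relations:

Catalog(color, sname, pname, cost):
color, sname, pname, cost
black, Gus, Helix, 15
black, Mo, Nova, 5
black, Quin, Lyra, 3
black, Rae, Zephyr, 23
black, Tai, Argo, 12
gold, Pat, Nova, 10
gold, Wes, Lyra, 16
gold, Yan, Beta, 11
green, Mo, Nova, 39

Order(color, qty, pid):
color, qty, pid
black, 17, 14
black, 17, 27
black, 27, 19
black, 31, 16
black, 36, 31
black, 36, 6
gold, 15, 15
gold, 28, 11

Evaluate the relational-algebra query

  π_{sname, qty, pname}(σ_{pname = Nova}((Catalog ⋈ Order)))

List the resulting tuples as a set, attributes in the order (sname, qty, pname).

Natural join on color: {(black, Gus, Helix, 15, 17, 14), (black, Gus, Helix, 15, 17, 27), (black, Gus, Helix, 15, 27, 19), (black, Gus, Helix, 15, 31, 16), (black, Gus, Helix, 15, 36, 31), (black, Gus, Helix, 15, 36, 6), (black, Mo, Nova, 5, 17, 14), (black, Mo, Nova, 5, 17, 27), (black, Mo, Nova, 5, 27, 19), (black, Mo, Nova, 5, 31, 16), (black, Mo, Nova, 5, 36, 31), (black, Mo, Nova, 5, 36, 6), (black, Quin, Lyra, 3, 17, 14), (black, Quin, Lyra, 3, 17, 27), (black, Quin, Lyra, 3, 27, 19), (black, Quin, Lyra, 3, 31, 16), (black, Quin, Lyra, 3, 36, 31), (black, Quin, Lyra, 3, 36, 6), (black, Rae, Zephyr, 23, 17, 14), (black, Rae, Zephyr, 23, 17, 27), (black, Rae, Zephyr, 23, 27, 19), (black, Rae, Zephyr, 23, 31, 16), (black, Rae, Zephyr, 23, 36, 31), (black, Rae, Zephyr, 23, 36, 6), (black, Tai, Argo, 12, 17, 14), (black, Tai, Argo, 12, 17, 27), (black, Tai, Argo, 12, 27, 19), (black, Tai, Argo, 12, 31, 16), (black, Tai, Argo, 12, 36, 31), (black, Tai, Argo, 12, 36, 6), (gold, Pat, Nova, 10, 15, 15), (gold, Pat, Nova, 10, 28, 11), (gold, Wes, Lyra, 16, 15, 15), (gold, Wes, Lyra, 16, 28, 11), (gold, Yan, Beta, 11, 15, 15), (gold, Yan, Beta, 11, 28, 11)}
σ[pname = Nova]: keep tuples satisfying pname = Nova → {(black, Mo, Nova, 5, 17, 14), (black, Mo, Nova, 5, 17, 27), (black, Mo, Nova, 5, 27, 19), (black, Mo, Nova, 5, 31, 16), (black, Mo, Nova, 5, 36, 31), (black, Mo, Nova, 5, 36, 6), (gold, Pat, Nova, 10, 15, 15), (gold, Pat, Nova, 10, 28, 11)}
π_{sname, qty, pname} gives {(Mo, 17, Nova), (Mo, 27, Nova), (Mo, 31, Nova), (Mo, 36, Nova), (Pat, 15, Nova), (Pat, 28, Nova)} (2 duplicate(s) eliminated).

{(Mo, 17, Nova), (Mo, 27, Nova), (Mo, 31, Nova), (Mo, 36, Nova), (Pat, 15, Nova), (Pat, 28, Nova)}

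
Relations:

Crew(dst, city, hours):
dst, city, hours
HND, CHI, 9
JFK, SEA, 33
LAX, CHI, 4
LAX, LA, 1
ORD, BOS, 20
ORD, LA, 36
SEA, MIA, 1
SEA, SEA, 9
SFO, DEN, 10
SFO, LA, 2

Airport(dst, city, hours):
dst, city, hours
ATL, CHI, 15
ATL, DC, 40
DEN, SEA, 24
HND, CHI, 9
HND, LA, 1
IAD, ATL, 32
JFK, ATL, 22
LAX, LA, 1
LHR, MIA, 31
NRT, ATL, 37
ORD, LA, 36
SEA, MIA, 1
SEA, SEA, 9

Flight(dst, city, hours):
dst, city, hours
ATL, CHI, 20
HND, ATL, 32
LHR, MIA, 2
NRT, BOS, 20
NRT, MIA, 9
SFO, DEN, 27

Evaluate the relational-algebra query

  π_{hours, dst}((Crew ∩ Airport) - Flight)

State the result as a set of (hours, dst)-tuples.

Taking the intersection: {(HND, CHI, 9), (LAX, LA, 1), (ORD, LA, 36), (SEA, MIA, 1), (SEA, SEA, 9)}
Taking the difference: {(HND, CHI, 9), (LAX, LA, 1), (ORD, LA, 36), (SEA, MIA, 1), (SEA, SEA, 9)}
π[hours, dst]: project onto (hours, dst) → {(1, LAX), (1, SEA), (36, ORD), (9, HND), (9, SEA)}

{(1, LAX), (1, SEA), (36, ORD), (9, HND), (9, SEA)}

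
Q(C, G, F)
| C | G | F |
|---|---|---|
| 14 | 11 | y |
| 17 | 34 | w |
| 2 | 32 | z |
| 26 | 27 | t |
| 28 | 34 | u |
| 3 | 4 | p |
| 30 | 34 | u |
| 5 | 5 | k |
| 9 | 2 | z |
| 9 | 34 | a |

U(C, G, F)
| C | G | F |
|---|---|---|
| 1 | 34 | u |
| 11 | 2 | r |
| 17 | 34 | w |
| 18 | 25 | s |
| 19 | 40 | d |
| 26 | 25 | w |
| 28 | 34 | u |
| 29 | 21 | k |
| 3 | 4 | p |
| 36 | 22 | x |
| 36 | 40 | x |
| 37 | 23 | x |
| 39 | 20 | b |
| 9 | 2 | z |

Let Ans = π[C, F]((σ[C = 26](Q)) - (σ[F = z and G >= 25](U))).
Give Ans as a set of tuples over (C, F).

{(26, t)}

σ[C = 26]: keep tuples satisfying C = 26 → {(26, 27, t)}
σ[F = z and G >= 25]: keep tuples satisfying F = z and G >= 25 → {}
Set difference of the two operands is {(26, 27, t)}.
Projecting to C, F: {(26, t)}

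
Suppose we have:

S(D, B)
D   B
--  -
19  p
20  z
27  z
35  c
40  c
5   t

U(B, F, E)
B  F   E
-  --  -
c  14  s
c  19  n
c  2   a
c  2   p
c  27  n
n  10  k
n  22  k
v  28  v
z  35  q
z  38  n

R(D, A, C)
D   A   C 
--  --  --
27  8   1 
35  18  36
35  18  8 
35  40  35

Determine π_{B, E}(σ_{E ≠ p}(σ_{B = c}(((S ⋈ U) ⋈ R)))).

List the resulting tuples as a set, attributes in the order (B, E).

{(c, a), (c, n), (c, s)}

Natural join on B: {(20, z, 35, q), (20, z, 38, n), (27, z, 35, q), (27, z, 38, n), (35, c, 14, s), (35, c, 19, n), (35, c, 2, a), (35, c, 2, p), (35, c, 27, n), (40, c, 14, s), (40, c, 19, n), (40, c, 2, a), (40, c, 2, p), (40, c, 27, n)}
Natural join on D: {(27, z, 35, q, 8, 1), (27, z, 38, n, 8, 1), (35, c, 14, s, 18, 36), (35, c, 14, s, 18, 8), (35, c, 14, s, 40, 35), (35, c, 19, n, 18, 36), (35, c, 19, n, 18, 8), (35, c, 19, n, 40, 35), (35, c, 2, a, 18, 36), (35, c, 2, a, 18, 8), (35, c, 2, a, 40, 35), (35, c, 2, p, 18, 36), (35, c, 2, p, 18, 8), (35, c, 2, p, 40, 35), (35, c, 27, n, 18, 36), (35, c, 27, n, 18, 8), (35, c, 27, n, 40, 35)}
Filtering on B = c leaves {(35, c, 14, s, 18, 36), (35, c, 14, s, 18, 8), (35, c, 14, s, 40, 35), (35, c, 19, n, 18, 36), (35, c, 19, n, 18, 8), (35, c, 19, n, 40, 35), (35, c, 2, a, 18, 36), (35, c, 2, a, 18, 8), (35, c, 2, a, 40, 35), (35, c, 2, p, 18, 36), (35, c, 2, p, 18, 8), (35, c, 2, p, 40, 35), (35, c, 27, n, 18, 36), (35, c, 27, n, 18, 8), (35, c, 27, n, 40, 35)}.
Filtering on E ≠ p leaves {(35, c, 14, s, 18, 36), (35, c, 14, s, 18, 8), (35, c, 14, s, 40, 35), (35, c, 19, n, 18, 36), (35, c, 19, n, 18, 8), (35, c, 19, n, 40, 35), (35, c, 2, a, 18, 36), (35, c, 2, a, 18, 8), (35, c, 2, a, 40, 35), (35, c, 27, n, 18, 36), (35, c, 27, n, 18, 8), (35, c, 27, n, 40, 35)}.
Keep only column(s) B, E (9 duplicate(s) eliminated): {(c, a), (c, n), (c, s)}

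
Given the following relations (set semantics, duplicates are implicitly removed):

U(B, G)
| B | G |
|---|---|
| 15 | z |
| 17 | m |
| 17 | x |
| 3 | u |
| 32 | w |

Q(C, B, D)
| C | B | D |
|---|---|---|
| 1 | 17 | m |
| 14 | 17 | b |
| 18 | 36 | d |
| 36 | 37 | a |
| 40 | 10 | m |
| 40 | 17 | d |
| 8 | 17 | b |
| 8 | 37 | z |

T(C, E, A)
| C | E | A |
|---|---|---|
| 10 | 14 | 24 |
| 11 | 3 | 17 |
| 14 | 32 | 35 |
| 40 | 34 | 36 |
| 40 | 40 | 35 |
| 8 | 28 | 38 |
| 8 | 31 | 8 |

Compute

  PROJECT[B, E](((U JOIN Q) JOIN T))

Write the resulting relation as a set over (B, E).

Natural join on B: {(17, m, 1, m), (17, m, 14, b), (17, m, 40, d), (17, m, 8, b), (17, x, 1, m), (17, x, 14, b), (17, x, 40, d), (17, x, 8, b)}
Natural join on C: {(17, m, 14, b, 32, 35), (17, m, 40, d, 34, 36), (17, m, 40, d, 40, 35), (17, m, 8, b, 28, 38), (17, m, 8, b, 31, 8), (17, x, 14, b, 32, 35), (17, x, 40, d, 34, 36), (17, x, 40, d, 40, 35), (17, x, 8, b, 28, 38), (17, x, 8, b, 31, 8)}
Projecting to B, E (5 duplicate(s) eliminated): {(17, 28), (17, 31), (17, 32), (17, 34), (17, 40)}

{(17, 28), (17, 31), (17, 32), (17, 34), (17, 40)}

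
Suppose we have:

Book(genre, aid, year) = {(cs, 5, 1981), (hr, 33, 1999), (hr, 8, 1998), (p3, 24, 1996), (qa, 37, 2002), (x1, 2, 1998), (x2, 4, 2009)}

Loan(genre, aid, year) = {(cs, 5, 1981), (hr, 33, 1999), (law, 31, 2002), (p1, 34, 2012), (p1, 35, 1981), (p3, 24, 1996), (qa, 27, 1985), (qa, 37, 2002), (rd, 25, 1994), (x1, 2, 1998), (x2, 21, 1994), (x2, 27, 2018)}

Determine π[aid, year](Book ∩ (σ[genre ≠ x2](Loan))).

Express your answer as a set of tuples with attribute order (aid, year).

{(2, 1998), (24, 1996), (33, 1999), (37, 2002), (5, 1981)}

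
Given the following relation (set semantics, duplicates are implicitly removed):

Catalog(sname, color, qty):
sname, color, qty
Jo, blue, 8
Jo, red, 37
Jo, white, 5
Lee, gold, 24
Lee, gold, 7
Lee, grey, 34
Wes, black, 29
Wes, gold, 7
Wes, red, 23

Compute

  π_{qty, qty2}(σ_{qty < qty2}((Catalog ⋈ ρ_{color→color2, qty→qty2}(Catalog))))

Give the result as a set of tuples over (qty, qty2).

{(23, 29), (24, 34), (5, 37), (5, 8), (7, 23), (7, 24), (7, 29), (7, 34), (8, 37)}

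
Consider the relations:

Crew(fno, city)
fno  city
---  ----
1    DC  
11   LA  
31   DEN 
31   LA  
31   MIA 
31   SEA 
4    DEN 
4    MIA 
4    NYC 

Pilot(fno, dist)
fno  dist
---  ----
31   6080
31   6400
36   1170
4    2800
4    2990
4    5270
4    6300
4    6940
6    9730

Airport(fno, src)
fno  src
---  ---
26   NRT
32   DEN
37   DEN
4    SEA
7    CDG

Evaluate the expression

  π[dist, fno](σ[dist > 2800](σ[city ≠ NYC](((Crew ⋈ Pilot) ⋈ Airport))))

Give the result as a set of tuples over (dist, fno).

Crew ⋈ Pilot (natural join on fno): {(31, DEN, 6080), (31, DEN, 6400), (31, LA, 6080), (31, LA, 6400), (31, MIA, 6080), (31, MIA, 6400), (31, SEA, 6080), (31, SEA, 6400), (4, DEN, 2800), (4, DEN, 2990), (4, DEN, 5270), (4, DEN, 6300), (4, DEN, 6940), (4, MIA, 2800), (4, MIA, 2990), (4, MIA, 5270), (4, MIA, 6300), (4, MIA, 6940), (4, NYC, 2800), (4, NYC, 2990), (4, NYC, 5270), (4, NYC, 6300), (4, NYC, 6940)}
(Crew ⋈ Pilot) ⋈ Airport (natural join on fno): {(4, DEN, 2800, SEA), (4, DEN, 2990, SEA), (4, DEN, 5270, SEA), (4, DEN, 6300, SEA), (4, DEN, 6940, SEA), (4, MIA, 2800, SEA), (4, MIA, 2990, SEA), (4, MIA, 5270, SEA), (4, MIA, 6300, SEA), (4, MIA, 6940, SEA), (4, NYC, 2800, SEA), (4, NYC, 2990, SEA), (4, NYC, 5270, SEA), (4, NYC, 6300, SEA), (4, NYC, 6940, SEA)}
σ[city ≠ NYC]: keep tuples satisfying city ≠ NYC → {(4, DEN, 2800, SEA), (4, DEN, 2990, SEA), (4, DEN, 5270, SEA), (4, DEN, 6300, SEA), (4, DEN, 6940, SEA), (4, MIA, 2800, SEA), (4, MIA, 2990, SEA), (4, MIA, 5270, SEA), (4, MIA, 6300, SEA), (4, MIA, 6940, SEA)}
σ[dist > 2800]: keep tuples satisfying dist > 2800 → {(4, DEN, 2990, SEA), (4, DEN, 5270, SEA), (4, DEN, 6300, SEA), (4, DEN, 6940, SEA), (4, MIA, 2990, SEA), (4, MIA, 5270, SEA), (4, MIA, 6300, SEA), (4, MIA, 6940, SEA)}
Projecting to dist, fno (4 duplicate(s) eliminated): {(2990, 4), (5270, 4), (6300, 4), (6940, 4)}

{(2990, 4), (5270, 4), (6300, 4), (6940, 4)}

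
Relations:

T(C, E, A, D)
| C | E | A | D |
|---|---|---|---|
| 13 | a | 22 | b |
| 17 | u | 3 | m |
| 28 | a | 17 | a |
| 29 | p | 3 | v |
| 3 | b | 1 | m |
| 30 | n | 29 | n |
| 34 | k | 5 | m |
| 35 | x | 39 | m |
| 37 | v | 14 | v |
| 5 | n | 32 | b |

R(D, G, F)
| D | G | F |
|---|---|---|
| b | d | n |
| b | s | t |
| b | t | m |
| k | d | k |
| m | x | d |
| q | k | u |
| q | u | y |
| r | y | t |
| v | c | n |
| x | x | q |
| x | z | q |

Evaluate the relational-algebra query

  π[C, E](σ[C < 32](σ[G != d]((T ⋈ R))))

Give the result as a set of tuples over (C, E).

Natural join on D: {(13, a, 22, b, d, n), (13, a, 22, b, s, t), (13, a, 22, b, t, m), (17, u, 3, m, x, d), (29, p, 3, v, c, n), (3, b, 1, m, x, d), (34, k, 5, m, x, d), (35, x, 39, m, x, d), (37, v, 14, v, c, n), (5, n, 32, b, d, n), (5, n, 32, b, s, t), (5, n, 32, b, t, m)}
Selection G != d: {(13, a, 22, b, s, t), (13, a, 22, b, t, m), (17, u, 3, m, x, d), (29, p, 3, v, c, n), (3, b, 1, m, x, d), (34, k, 5, m, x, d), (35, x, 39, m, x, d), (37, v, 14, v, c, n), (5, n, 32, b, s, t), (5, n, 32, b, t, m)}
Selection C < 32: {(13, a, 22, b, s, t), (13, a, 22, b, t, m), (17, u, 3, m, x, d), (29, p, 3, v, c, n), (3, b, 1, m, x, d), (5, n, 32, b, s, t), (5, n, 32, b, t, m)}
π[C, E]: project onto (C, E) (2 duplicate(s) eliminated) → {(13, a), (17, u), (29, p), (3, b), (5, n)}

{(13, a), (17, u), (29, p), (3, b), (5, n)}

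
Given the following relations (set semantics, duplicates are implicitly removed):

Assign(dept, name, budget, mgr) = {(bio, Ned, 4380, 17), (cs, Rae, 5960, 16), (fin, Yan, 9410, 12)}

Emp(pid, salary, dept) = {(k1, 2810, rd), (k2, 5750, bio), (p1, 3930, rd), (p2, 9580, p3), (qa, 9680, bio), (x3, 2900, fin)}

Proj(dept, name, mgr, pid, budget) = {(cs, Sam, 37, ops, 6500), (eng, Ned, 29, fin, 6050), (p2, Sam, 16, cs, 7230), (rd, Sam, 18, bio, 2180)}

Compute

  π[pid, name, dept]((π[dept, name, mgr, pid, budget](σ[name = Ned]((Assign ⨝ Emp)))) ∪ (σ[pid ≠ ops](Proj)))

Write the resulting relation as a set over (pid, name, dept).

Assign ⋈ Emp (natural join on dept): {(bio, Ned, 4380, 17, k2, 5750), (bio, Ned, 4380, 17, qa, 9680), (fin, Yan, 9410, 12, x3, 2900)}
Selection name = Ned: {(bio, Ned, 4380, 17, k2, 5750), (bio, Ned, 4380, 17, qa, 9680)}
Projecting to dept, name, mgr, pid, budget: {(bio, Ned, 17, k2, 4380), (bio, Ned, 17, qa, 4380)}
Selection pid ≠ ops: {(eng, Ned, 29, fin, 6050), (p2, Sam, 16, cs, 7230), (rd, Sam, 18, bio, 2180)}
Set union of the two operands is {(bio, Ned, 17, k2, 4380), (bio, Ned, 17, qa, 4380), (eng, Ned, 29, fin, 6050), (p2, Sam, 16, cs, 7230), (rd, Sam, 18, bio, 2180)}.
Projecting to pid, name, dept: {(bio, Sam, rd), (cs, Sam, p2), (fin, Ned, eng), (k2, Ned, bio), (qa, Ned, bio)}

{(bio, Sam, rd), (cs, Sam, p2), (fin, Ned, eng), (k2, Ned, bio), (qa, Ned, bio)}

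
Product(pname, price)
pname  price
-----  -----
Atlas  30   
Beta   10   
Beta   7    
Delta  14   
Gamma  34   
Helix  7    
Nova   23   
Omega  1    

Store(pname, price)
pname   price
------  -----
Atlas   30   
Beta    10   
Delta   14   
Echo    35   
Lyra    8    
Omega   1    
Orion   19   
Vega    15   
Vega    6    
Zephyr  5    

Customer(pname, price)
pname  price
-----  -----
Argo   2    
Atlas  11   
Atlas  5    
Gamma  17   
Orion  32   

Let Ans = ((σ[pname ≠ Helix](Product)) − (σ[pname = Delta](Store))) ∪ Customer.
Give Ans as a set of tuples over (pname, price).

Apply σ_{pname ≠ Helix}; surviving tuples: {(Atlas, 30), (Beta, 10), (Beta, 7), (Delta, 14), (Gamma, 34), (Nova, 23), (Omega, 1)}
Apply σ_{pname = Delta}; surviving tuples: {(Delta, 14)}
Difference: {(Atlas, 30), (Beta, 10), (Beta, 7), (Delta, 14), (Gamma, 34), (Nova, 23), (Omega, 1)} with {(Delta, 14)} → {(Atlas, 30), (Beta, 10), (Beta, 7), (Gamma, 34), (Nova, 23), (Omega, 1)}
Union: {(Atlas, 30), (Beta, 10), (Beta, 7), (Gamma, 34), (Nova, 23), (Omega, 1)} with {(Argo, 2), (Atlas, 11), (Atlas, 5), (Gamma, 17), (Orion, 32)} → {(Argo, 2), (Atlas, 11), (Atlas, 30), (Atlas, 5), (Beta, 10), (Beta, 7), (Gamma, 17), (Gamma, 34), (Nova, 23), (Omega, 1), (Orion, 32)}

{(Argo, 2), (Atlas, 11), (Atlas, 30), (Atlas, 5), (Beta, 10), (Beta, 7), (Gamma, 17), (Gamma, 34), (Nova, 23), (Omega, 1), (Orion, 32)}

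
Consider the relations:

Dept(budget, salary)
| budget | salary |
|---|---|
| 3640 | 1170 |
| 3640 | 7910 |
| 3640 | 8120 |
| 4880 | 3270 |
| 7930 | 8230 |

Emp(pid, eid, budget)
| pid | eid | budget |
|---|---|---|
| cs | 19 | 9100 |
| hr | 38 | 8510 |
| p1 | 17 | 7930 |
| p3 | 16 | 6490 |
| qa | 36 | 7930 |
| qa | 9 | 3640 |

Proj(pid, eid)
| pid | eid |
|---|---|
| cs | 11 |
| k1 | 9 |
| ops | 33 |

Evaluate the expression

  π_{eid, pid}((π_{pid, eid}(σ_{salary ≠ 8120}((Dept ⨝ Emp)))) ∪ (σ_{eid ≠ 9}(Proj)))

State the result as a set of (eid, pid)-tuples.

Joining Dept and Emp on budget yields {(3640, 1170, qa, 9), (3640, 7910, qa, 9), (3640, 8120, qa, 9), (7930, 8230, p1, 17), (7930, 8230, qa, 36)}.
Filtering on salary ≠ 8120 leaves {(3640, 1170, qa, 9), (3640, 7910, qa, 9), (7930, 8230, p1, 17), (7930, 8230, qa, 36)}.
Keep only column(s) pid, eid (1 duplicate(s) eliminated): {(p1, 17), (qa, 36), (qa, 9)}
Filtering on eid ≠ 9 leaves {(cs, 11), (ops, 33)}.
Set union of the two operands is {(cs, 11), (ops, 33), (p1, 17), (qa, 36), (qa, 9)}.
Keep only column(s) eid, pid: {(11, cs), (17, p1), (33, ops), (36, qa), (9, qa)}

{(11, cs), (17, p1), (33, ops), (36, qa), (9, qa)}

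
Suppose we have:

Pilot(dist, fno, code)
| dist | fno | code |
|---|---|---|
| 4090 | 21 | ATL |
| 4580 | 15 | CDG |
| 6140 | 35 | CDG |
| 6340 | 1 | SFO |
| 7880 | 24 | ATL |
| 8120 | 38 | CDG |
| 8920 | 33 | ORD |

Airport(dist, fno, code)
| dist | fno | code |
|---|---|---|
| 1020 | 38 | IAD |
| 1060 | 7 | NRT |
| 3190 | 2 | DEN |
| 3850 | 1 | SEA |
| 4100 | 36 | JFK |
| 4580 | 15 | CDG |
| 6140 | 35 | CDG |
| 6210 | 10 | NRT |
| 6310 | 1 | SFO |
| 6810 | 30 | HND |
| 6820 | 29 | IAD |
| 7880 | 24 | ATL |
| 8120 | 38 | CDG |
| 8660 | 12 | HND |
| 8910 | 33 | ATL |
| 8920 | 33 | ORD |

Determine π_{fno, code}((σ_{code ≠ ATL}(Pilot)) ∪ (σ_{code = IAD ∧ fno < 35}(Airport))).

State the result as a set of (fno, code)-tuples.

{(1, SFO), (15, CDG), (29, IAD), (33, ORD), (35, CDG), (38, CDG)}

σ[code ≠ ATL]: keep tuples satisfying code ≠ ATL → {(4580, 15, CDG), (6140, 35, CDG), (6340, 1, SFO), (8120, 38, CDG), (8920, 33, ORD)}
σ[code = IAD ∧ fno < 35]: keep tuples satisfying code = IAD ∧ fno < 35 → {(6820, 29, IAD)}
Union: {(4580, 15, CDG), (6140, 35, CDG), (6340, 1, SFO), (8120, 38, CDG), (8920, 33, ORD)} with {(6820, 29, IAD)} → {(4580, 15, CDG), (6140, 35, CDG), (6340, 1, SFO), (6820, 29, IAD), (8120, 38, CDG), (8920, 33, ORD)}
Keep only column(s) fno, code: {(1, SFO), (15, CDG), (29, IAD), (33, ORD), (35, CDG), (38, CDG)}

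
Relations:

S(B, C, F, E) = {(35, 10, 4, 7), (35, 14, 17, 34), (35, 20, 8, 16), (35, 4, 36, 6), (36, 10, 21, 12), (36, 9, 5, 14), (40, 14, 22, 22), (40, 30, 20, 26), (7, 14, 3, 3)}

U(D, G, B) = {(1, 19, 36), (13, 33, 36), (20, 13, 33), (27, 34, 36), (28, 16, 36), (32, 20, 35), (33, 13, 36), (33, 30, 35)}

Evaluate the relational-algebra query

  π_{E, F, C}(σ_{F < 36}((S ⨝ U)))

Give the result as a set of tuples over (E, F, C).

Joining S and U on B yields {(35, 10, 4, 7, 32, 20), (35, 10, 4, 7, 33, 30), (35, 14, 17, 34, 32, 20), (35, 14, 17, 34, 33, 30), (35, 20, 8, 16, 32, 20), (35, 20, 8, 16, 33, 30), (35, 4, 36, 6, 32, 20), (35, 4, 36, 6, 33, 30), (36, 10, 21, 12, 1, 19), (36, 10, 21, 12, 13, 33), (36, 10, 21, 12, 27, 34), (36, 10, 21, 12, 28, 16), (36, 10, 21, 12, 33, 13), (36, 9, 5, 14, 1, 19), (36, 9, 5, 14, 13, 33), (36, 9, 5, 14, 27, 34), (36, 9, 5, 14, 28, 16), (36, 9, 5, 14, 33, 13)}.
Selection F < 36: {(35, 10, 4, 7, 32, 20), (35, 10, 4, 7, 33, 30), (35, 14, 17, 34, 32, 20), (35, 14, 17, 34, 33, 30), (35, 20, 8, 16, 32, 20), (35, 20, 8, 16, 33, 30), (36, 10, 21, 12, 1, 19), (36, 10, 21, 12, 13, 33), (36, 10, 21, 12, 27, 34), (36, 10, 21, 12, 28, 16), (36, 10, 21, 12, 33, 13), (36, 9, 5, 14, 1, 19), (36, 9, 5, 14, 13, 33), (36, 9, 5, 14, 27, 34), (36, 9, 5, 14, 28, 16), (36, 9, 5, 14, 33, 13)}
π[E, F, C]: project onto (E, F, C) (11 duplicate(s) eliminated) → {(12, 21, 10), (14, 5, 9), (16, 8, 20), (34, 17, 14), (7, 4, 10)}

{(12, 21, 10), (14, 5, 9), (16, 8, 20), (34, 17, 14), (7, 4, 10)}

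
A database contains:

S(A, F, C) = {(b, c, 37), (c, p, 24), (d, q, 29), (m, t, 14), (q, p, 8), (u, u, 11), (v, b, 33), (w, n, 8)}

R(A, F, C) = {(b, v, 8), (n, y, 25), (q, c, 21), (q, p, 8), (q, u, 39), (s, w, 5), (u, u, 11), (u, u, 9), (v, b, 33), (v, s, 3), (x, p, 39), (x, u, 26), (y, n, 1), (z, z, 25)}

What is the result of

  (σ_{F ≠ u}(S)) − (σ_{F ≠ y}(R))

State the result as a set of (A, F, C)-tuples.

σ[F ≠ u]: keep tuples satisfying F ≠ u → {(b, c, 37), (c, p, 24), (d, q, 29), (m, t, 14), (q, p, 8), (v, b, 33), (w, n, 8)}
σ[F ≠ y]: keep tuples satisfying F ≠ y → {(b, v, 8), (q, c, 21), (q, p, 8), (q, u, 39), (s, w, 5), (u, u, 11), (u, u, 9), (v, b, 33), (v, s, 3), (x, p, 39), (x, u, 26), (y, n, 1), (z, z, 25)}
Difference: {(b, c, 37), (c, p, 24), (d, q, 29), (m, t, 14), (q, p, 8), (v, b, 33), (w, n, 8)} with {(b, v, 8), (q, c, 21), (q, p, 8), (q, u, 39), (s, w, 5), (u, u, 11), (u, u, 9), (v, b, 33), (v, s, 3), (x, p, 39), (x, u, 26), (y, n, 1), (z, z, 25)} → {(b, c, 37), (c, p, 24), (d, q, 29), (m, t, 14), (w, n, 8)}

{(b, c, 37), (c, p, 24), (d, q, 29), (m, t, 14), (w, n, 8)}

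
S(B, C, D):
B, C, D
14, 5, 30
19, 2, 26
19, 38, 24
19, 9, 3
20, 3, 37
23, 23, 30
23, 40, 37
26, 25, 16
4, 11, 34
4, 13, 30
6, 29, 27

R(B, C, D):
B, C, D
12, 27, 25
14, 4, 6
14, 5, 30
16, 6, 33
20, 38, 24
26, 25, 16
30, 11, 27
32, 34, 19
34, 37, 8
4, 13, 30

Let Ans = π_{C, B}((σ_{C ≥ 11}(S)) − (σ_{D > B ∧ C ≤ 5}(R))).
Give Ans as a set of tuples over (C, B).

{(11, 4), (13, 4), (23, 23), (25, 26), (29, 6), (38, 19), (40, 23)}

Selection C ≥ 11: {(19, 38, 24), (23, 23, 30), (23, 40, 37), (26, 25, 16), (4, 11, 34), (4, 13, 30), (6, 29, 27)}
Selection D > B ∧ C ≤ 5: {(14, 5, 30)}
Taking the difference: {(19, 38, 24), (23, 23, 30), (23, 40, 37), (26, 25, 16), (4, 11, 34), (4, 13, 30), (6, 29, 27)}
π[C, B]: project onto (C, B) → {(11, 4), (13, 4), (23, 23), (25, 26), (29, 6), (38, 19), (40, 23)}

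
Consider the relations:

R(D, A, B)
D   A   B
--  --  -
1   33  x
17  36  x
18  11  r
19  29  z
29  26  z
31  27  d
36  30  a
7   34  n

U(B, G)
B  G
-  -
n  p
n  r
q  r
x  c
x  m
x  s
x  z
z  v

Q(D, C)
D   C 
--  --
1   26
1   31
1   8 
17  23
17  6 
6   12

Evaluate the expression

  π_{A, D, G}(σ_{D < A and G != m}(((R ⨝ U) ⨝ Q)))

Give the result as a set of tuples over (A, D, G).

{(33, 1, c), (33, 1, s), (33, 1, z), (36, 17, c), (36, 17, s), (36, 17, z)}

Joining R and U on B yields {(1, 33, x, c), (1, 33, x, m), (1, 33, x, s), (1, 33, x, z), (17, 36, x, c), (17, 36, x, m), (17, 36, x, s), (17, 36, x, z), (19, 29, z, v), (29, 26, z, v), (7, 34, n, p), (7, 34, n, r)}.
Joining (R ⨝ U) and Q on D yields {(1, 33, x, c, 26), (1, 33, x, c, 31), (1, 33, x, c, 8), (1, 33, x, m, 26), (1, 33, x, m, 31), (1, 33, x, m, 8), (1, 33, x, s, 26), (1, 33, x, s, 31), (1, 33, x, s, 8), (1, 33, x, z, 26), (1, 33, x, z, 31), (1, 33, x, z, 8), (17, 36, x, c, 23), (17, 36, x, c, 6), (17, 36, x, m, 23), (17, 36, x, m, 6), (17, 36, x, s, 23), (17, 36, x, s, 6), (17, 36, x, z, 23), (17, 36, x, z, 6)}.
Apply σ_{D < A and G != m}; surviving tuples: {(1, 33, x, c, 26), (1, 33, x, c, 31), (1, 33, x, c, 8), (1, 33, x, s, 26), (1, 33, x, s, 31), (1, 33, x, s, 8), (1, 33, x, z, 26), (1, 33, x, z, 31), (1, 33, x, z, 8), (17, 36, x, c, 23), (17, 36, x, c, 6), (17, 36, x, s, 23), (17, 36, x, s, 6), (17, 36, x, z, 23), (17, 36, x, z, 6)}
Keep only column(s) A, D, G (9 duplicate(s) eliminated): {(33, 1, c), (33, 1, s), (33, 1, z), (36, 17, c), (36, 17, s), (36, 17, z)}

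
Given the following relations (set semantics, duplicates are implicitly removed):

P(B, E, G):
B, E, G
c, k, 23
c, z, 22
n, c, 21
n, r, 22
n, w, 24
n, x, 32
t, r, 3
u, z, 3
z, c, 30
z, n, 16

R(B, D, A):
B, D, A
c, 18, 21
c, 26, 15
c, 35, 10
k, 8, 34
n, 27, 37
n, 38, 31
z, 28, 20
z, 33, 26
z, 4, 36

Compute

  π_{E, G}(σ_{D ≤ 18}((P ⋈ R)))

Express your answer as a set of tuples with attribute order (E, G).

Joining P and R on B yields {(c, k, 23, 18, 21), (c, k, 23, 26, 15), (c, k, 23, 35, 10), (c, z, 22, 18, 21), (c, z, 22, 26, 15), (c, z, 22, 35, 10), (n, c, 21, 27, 37), (n, c, 21, 38, 31), (n, r, 22, 27, 37), (n, r, 22, 38, 31), (n, w, 24, 27, 37), (n, w, 24, 38, 31), (n, x, 32, 27, 37), (n, x, 32, 38, 31), (z, c, 30, 28, 20), (z, c, 30, 33, 26), (z, c, 30, 4, 36), (z, n, 16, 28, 20), (z, n, 16, 33, 26), (z, n, 16, 4, 36)}.
Selection D ≤ 18: {(c, k, 23, 18, 21), (c, z, 22, 18, 21), (z, c, 30, 4, 36), (z, n, 16, 4, 36)}
Keep only column(s) E, G: {(c, 30), (k, 23), (n, 16), (z, 22)}

{(c, 30), (k, 23), (n, 16), (z, 22)}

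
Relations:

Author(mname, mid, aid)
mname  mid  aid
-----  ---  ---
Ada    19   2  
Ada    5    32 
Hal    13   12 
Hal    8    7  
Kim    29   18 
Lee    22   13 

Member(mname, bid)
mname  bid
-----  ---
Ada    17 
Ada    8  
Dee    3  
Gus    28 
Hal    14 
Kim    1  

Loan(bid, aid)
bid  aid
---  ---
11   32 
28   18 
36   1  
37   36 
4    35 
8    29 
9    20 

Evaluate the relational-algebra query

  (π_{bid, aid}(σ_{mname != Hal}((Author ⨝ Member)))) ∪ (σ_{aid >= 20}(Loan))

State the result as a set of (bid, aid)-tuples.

{(1, 18), (11, 32), (17, 2), (17, 32), (37, 36), (4, 35), (8, 2), (8, 29), (8, 32), (9, 20)}

Joining Author and Member on mname yields {(Ada, 19, 2, 17), (Ada, 19, 2, 8), (Ada, 5, 32, 17), (Ada, 5, 32, 8), (Hal, 13, 12, 14), (Hal, 8, 7, 14), (Kim, 29, 18, 1)}.
Selection mname != Hal: {(Ada, 19, 2, 17), (Ada, 19, 2, 8), (Ada, 5, 32, 17), (Ada, 5, 32, 8), (Kim, 29, 18, 1)}
π_{bid, aid} gives {(1, 18), (17, 2), (17, 32), (8, 2), (8, 32)}.
Selection aid >= 20: {(11, 32), (37, 36), (4, 35), (8, 29), (9, 20)}
Union: {(1, 18), (17, 2), (17, 32), (8, 2), (8, 32)} with {(11, 32), (37, 36), (4, 35), (8, 29), (9, 20)} → {(1, 18), (11, 32), (17, 2), (17, 32), (37, 36), (4, 35), (8, 2), (8, 29), (8, 32), (9, 20)}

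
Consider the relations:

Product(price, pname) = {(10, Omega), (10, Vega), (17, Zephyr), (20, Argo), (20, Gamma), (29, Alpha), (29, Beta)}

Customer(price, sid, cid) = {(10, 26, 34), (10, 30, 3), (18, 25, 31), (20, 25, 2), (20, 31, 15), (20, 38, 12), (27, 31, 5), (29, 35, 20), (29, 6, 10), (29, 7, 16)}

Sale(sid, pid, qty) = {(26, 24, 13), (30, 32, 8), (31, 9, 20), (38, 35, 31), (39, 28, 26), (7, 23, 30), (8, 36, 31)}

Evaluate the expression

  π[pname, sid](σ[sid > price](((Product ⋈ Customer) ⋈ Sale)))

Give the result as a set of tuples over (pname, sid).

Joining Product and Customer on price yields {(10, Omega, 26, 34), (10, Omega, 30, 3), (10, Vega, 26, 34), (10, Vega, 30, 3), (20, Argo, 25, 2), (20, Argo, 31, 15), (20, Argo, 38, 12), (20, Gamma, 25, 2), (20, Gamma, 31, 15), (20, Gamma, 38, 12), (29, Alpha, 35, 20), (29, Alpha, 6, 10), (29, Alpha, 7, 16), (29, Beta, 35, 20), (29, Beta, 6, 10), (29, Beta, 7, 16)}.
Joining (Product ⋈ Customer) and Sale on sid yields {(10, Omega, 26, 34, 24, 13), (10, Omega, 30, 3, 32, 8), (10, Vega, 26, 34, 24, 13), (10, Vega, 30, 3, 32, 8), (20, Argo, 31, 15, 9, 20), (20, Argo, 38, 12, 35, 31), (20, Gamma, 31, 15, 9, 20), (20, Gamma, 38, 12, 35, 31), (29, Alpha, 7, 16, 23, 30), (29, Beta, 7, 16, 23, 30)}.
σ[sid > price]: keep tuples satisfying sid > price → {(10, Omega, 26, 34, 24, 13), (10, Omega, 30, 3, 32, 8), (10, Vega, 26, 34, 24, 13), (10, Vega, 30, 3, 32, 8), (20, Argo, 31, 15, 9, 20), (20, Argo, 38, 12, 35, 31), (20, Gamma, 31, 15, 9, 20), (20, Gamma, 38, 12, 35, 31)}
Projecting to pname, sid: {(Argo, 31), (Argo, 38), (Gamma, 31), (Gamma, 38), (Omega, 26), (Omega, 30), (Vega, 26), (Vega, 30)}

{(Argo, 31), (Argo, 38), (Gamma, 31), (Gamma, 38), (Omega, 26), (Omega, 30), (Vega, 26), (Vega, 30)}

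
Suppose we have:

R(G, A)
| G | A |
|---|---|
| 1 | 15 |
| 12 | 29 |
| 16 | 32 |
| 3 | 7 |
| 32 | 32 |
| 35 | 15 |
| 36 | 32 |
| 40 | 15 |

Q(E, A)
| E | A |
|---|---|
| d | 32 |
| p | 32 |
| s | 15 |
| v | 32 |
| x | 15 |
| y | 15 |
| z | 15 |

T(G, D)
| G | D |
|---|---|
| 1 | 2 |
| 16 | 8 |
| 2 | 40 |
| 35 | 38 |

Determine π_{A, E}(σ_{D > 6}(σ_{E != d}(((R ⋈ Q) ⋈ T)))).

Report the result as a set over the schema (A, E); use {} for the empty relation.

R ⋈ Q (natural join on A): {(1, 15, s), (1, 15, x), (1, 15, y), (1, 15, z), (16, 32, d), (16, 32, p), (16, 32, v), (32, 32, d), (32, 32, p), (32, 32, v), (35, 15, s), (35, 15, x), (35, 15, y), (35, 15, z), (36, 32, d), (36, 32, p), (36, 32, v), (40, 15, s), (40, 15, x), (40, 15, y), (40, 15, z)}
(R ⋈ Q) ⋈ T (natural join on G): {(1, 15, s, 2), (1, 15, x, 2), (1, 15, y, 2), (1, 15, z, 2), (16, 32, d, 8), (16, 32, p, 8), (16, 32, v, 8), (35, 15, s, 38), (35, 15, x, 38), (35, 15, y, 38), (35, 15, z, 38)}
Apply σ_{E != d}; surviving tuples: {(1, 15, s, 2), (1, 15, x, 2), (1, 15, y, 2), (1, 15, z, 2), (16, 32, p, 8), (16, 32, v, 8), (35, 15, s, 38), (35, 15, x, 38), (35, 15, y, 38), (35, 15, z, 38)}
Apply σ_{D > 6}; surviving tuples: {(16, 32, p, 8), (16, 32, v, 8), (35, 15, s, 38), (35, 15, x, 38), (35, 15, y, 38), (35, 15, z, 38)}
π_{A, E} gives {(15, s), (15, x), (15, y), (15, z), (32, p), (32, v)}.

{(15, s), (15, x), (15, y), (15, z), (32, p), (32, v)}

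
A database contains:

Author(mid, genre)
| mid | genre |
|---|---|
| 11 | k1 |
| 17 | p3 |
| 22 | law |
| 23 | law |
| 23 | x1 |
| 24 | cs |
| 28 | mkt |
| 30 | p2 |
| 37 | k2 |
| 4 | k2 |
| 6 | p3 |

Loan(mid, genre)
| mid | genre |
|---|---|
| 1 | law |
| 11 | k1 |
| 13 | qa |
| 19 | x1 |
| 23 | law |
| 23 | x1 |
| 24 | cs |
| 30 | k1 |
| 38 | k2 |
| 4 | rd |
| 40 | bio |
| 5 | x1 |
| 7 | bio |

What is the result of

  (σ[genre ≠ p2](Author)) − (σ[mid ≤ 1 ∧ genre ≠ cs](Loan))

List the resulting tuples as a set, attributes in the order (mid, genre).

Filtering on genre ≠ p2 leaves {(11, k1), (17, p3), (22, law), (23, law), (23, x1), (24, cs), (28, mkt), (37, k2), (4, k2), (6, p3)}.
Filtering on mid ≤ 1 ∧ genre ≠ cs leaves {(1, law)}.
Taking the difference: {(11, k1), (17, p3), (22, law), (23, law), (23, x1), (24, cs), (28, mkt), (37, k2), (4, k2), (6, p3)}

{(11, k1), (17, p3), (22, law), (23, law), (23, x1), (24, cs), (28, mkt), (37, k2), (4, k2), (6, p3)}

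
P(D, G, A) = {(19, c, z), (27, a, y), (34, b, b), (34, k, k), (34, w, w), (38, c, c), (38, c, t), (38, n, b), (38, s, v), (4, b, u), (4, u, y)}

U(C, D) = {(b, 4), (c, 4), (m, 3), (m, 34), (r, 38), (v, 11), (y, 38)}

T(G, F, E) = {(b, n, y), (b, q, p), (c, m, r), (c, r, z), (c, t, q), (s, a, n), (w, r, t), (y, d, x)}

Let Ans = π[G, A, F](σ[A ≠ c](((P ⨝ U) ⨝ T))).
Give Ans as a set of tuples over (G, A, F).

Joining P and U on D yields {(34, b, b, m), (34, k, k, m), (34, w, w, m), (38, c, c, r), (38, c, c, y), (38, c, t, r), (38, c, t, y), (38, n, b, r), (38, n, b, y), (38, s, v, r), (38, s, v, y), (4, b, u, b), (4, b, u, c), (4, u, y, b), (4, u, y, c)}.
Joining (P ⨝ U) and T on G yields {(34, b, b, m, n, y), (34, b, b, m, q, p), (34, w, w, m, r, t), (38, c, c, r, m, r), (38, c, c, r, r, z), (38, c, c, r, t, q), (38, c, c, y, m, r), (38, c, c, y, r, z), (38, c, c, y, t, q), (38, c, t, r, m, r), (38, c, t, r, r, z), (38, c, t, r, t, q), (38, c, t, y, m, r), (38, c, t, y, r, z), (38, c, t, y, t, q), (38, s, v, r, a, n), (38, s, v, y, a, n), (4, b, u, b, n, y), (4, b, u, b, q, p), (4, b, u, c, n, y), (4, b, u, c, q, p)}.
Selection A ≠ c: {(34, b, b, m, n, y), (34, b, b, m, q, p), (34, w, w, m, r, t), (38, c, t, r, m, r), (38, c, t, r, r, z), (38, c, t, r, t, q), (38, c, t, y, m, r), (38, c, t, y, r, z), (38, c, t, y, t, q), (38, s, v, r, a, n), (38, s, v, y, a, n), (4, b, u, b, n, y), (4, b, u, b, q, p), (4, b, u, c, n, y), (4, b, u, c, q, p)}
π[G, A, F]: project onto (G, A, F) (6 duplicate(s) eliminated) → {(b, b, n), (b, b, q), (b, u, n), (b, u, q), (c, t, m), (c, t, r), (c, t, t), (s, v, a), (w, w, r)}

{(b, b, n), (b, b, q), (b, u, n), (b, u, q), (c, t, m), (c, t, r), (c, t, t), (s, v, a), (w, w, r)}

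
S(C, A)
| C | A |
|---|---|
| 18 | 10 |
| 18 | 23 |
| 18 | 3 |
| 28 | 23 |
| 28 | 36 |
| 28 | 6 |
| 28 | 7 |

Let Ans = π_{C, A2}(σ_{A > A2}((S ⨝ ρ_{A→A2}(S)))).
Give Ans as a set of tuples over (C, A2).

{(18, 10), (18, 3), (28, 23), (28, 6), (28, 7)}

ρ[A→A2]: schema becomes (C, A2); tuples unchanged.
Natural join on C: {(18, 10, 10), (18, 10, 23), (18, 10, 3), (18, 23, 10), (18, 23, 23), (18, 23, 3), (18, 3, 10), (18, 3, 23), (18, 3, 3), (28, 23, 23), (28, 23, 36), (28, 23, 6), (28, 23, 7), (28, 36, 23), (28, 36, 36), (28, 36, 6), (28, 36, 7), (28, 6, 23), (28, 6, 36), (28, 6, 6), (28, 6, 7), (28, 7, 23), (28, 7, 36), (28, 7, 6), (28, 7, 7)}
Filtering on A > A2 leaves {(18, 10, 3), (18, 23, 10), (18, 23, 3), (28, 23, 6), (28, 23, 7), (28, 36, 23), (28, 36, 6), (28, 36, 7), (28, 7, 6)}.
Projecting to C, A2 (4 duplicate(s) eliminated): {(18, 10), (18, 3), (28, 23), (28, 6), (28, 7)}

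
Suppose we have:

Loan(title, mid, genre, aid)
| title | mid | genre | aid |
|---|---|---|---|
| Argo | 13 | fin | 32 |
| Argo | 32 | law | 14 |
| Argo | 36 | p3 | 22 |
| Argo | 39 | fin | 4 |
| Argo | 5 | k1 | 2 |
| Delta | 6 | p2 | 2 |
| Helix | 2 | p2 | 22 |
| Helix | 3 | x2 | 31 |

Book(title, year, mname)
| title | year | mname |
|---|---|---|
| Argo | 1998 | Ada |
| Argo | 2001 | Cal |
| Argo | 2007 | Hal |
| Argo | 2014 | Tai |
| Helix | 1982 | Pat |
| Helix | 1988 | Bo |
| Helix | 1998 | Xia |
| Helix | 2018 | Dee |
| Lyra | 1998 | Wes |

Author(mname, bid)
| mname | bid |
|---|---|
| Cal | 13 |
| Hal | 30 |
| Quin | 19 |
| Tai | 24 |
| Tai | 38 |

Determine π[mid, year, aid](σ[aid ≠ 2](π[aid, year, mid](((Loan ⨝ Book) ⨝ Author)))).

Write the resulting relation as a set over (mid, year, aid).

{(13, 2001, 32), (13, 2007, 32), (13, 2014, 32), (32, 2001, 14), (32, 2007, 14), (32, 2014, 14), (36, 2001, 22), (36, 2007, 22), (36, 2014, 22), (39, 2001, 4), (39, 2007, 4), (39, 2014, 4)}

Joining Loan and Book on title yields {(Argo, 13, fin, 32, 1998, Ada), (Argo, 13, fin, 32, 2001, Cal), (Argo, 13, fin, 32, 2007, Hal), (Argo, 13, fin, 32, 2014, Tai), (Argo, 32, law, 14, 1998, Ada), (Argo, 32, law, 14, 2001, Cal), (Argo, 32, law, 14, 2007, Hal), (Argo, 32, law, 14, 2014, Tai), (Argo, 36, p3, 22, 1998, Ada), (Argo, 36, p3, 22, 2001, Cal), (Argo, 36, p3, 22, 2007, Hal), (Argo, 36, p3, 22, 2014, Tai), (Argo, 39, fin, 4, 1998, Ada), (Argo, 39, fin, 4, 2001, Cal), (Argo, 39, fin, 4, 2007, Hal), (Argo, 39, fin, 4, 2014, Tai), (Argo, 5, k1, 2, 1998, Ada), (Argo, 5, k1, 2, 2001, Cal), (Argo, 5, k1, 2, 2007, Hal), (Argo, 5, k1, 2, 2014, Tai), (Helix, 2, p2, 22, 1982, Pat), (Helix, 2, p2, 22, 1988, Bo), (Helix, 2, p2, 22, 1998, Xia), (Helix, 2, p2, 22, 2018, Dee), (Helix, 3, x2, 31, 1982, Pat), (Helix, 3, x2, 31, 1988, Bo), (Helix, 3, x2, 31, 1998, Xia), (Helix, 3, x2, 31, 2018, Dee)}.
Joining (Loan ⨝ Book) and Author on mname yields {(Argo, 13, fin, 32, 2001, Cal, 13), (Argo, 13, fin, 32, 2007, Hal, 30), (Argo, 13, fin, 32, 2014, Tai, 24), (Argo, 13, fin, 32, 2014, Tai, 38), (Argo, 32, law, 14, 2001, Cal, 13), (Argo, 32, law, 14, 2007, Hal, 30), (Argo, 32, law, 14, 2014, Tai, 24), (Argo, 32, law, 14, 2014, Tai, 38), (Argo, 36, p3, 22, 2001, Cal, 13), (Argo, 36, p3, 22, 2007, Hal, 30), (Argo, 36, p3, 22, 2014, Tai, 24), (Argo, 36, p3, 22, 2014, Tai, 38), (Argo, 39, fin, 4, 2001, Cal, 13), (Argo, 39, fin, 4, 2007, Hal, 30), (Argo, 39, fin, 4, 2014, Tai, 24), (Argo, 39, fin, 4, 2014, Tai, 38), (Argo, 5, k1, 2, 2001, Cal, 13), (Argo, 5, k1, 2, 2007, Hal, 30), (Argo, 5, k1, 2, 2014, Tai, 24), (Argo, 5, k1, 2, 2014, Tai, 38)}.
π[aid, year, mid]: project onto (aid, year, mid) (5 duplicate(s) eliminated) → {(14, 2001, 32), (14, 2007, 32), (14, 2014, 32), (2, 2001, 5), (2, 2007, 5), (2, 2014, 5), (22, 2001, 36), (22, 2007, 36), (22, 2014, 36), (32, 2001, 13), (32, 2007, 13), (32, 2014, 13), (4, 2001, 39), (4, 2007, 39), (4, 2014, 39)}
Selection aid ≠ 2: {(14, 2001, 32), (14, 2007, 32), (14, 2014, 32), (22, 2001, 36), (22, 2007, 36), (22, 2014, 36), (32, 2001, 13), (32, 2007, 13), (32, 2014, 13), (4, 2001, 39), (4, 2007, 39), (4, 2014, 39)}
π[mid, year, aid]: project onto (mid, year, aid) → {(13, 2001, 32), (13, 2007, 32), (13, 2014, 32), (32, 2001, 14), (32, 2007, 14), (32, 2014, 14), (36, 2001, 22), (36, 2007, 22), (36, 2014, 22), (39, 2001, 4), (39, 2007, 4), (39, 2014, 4)}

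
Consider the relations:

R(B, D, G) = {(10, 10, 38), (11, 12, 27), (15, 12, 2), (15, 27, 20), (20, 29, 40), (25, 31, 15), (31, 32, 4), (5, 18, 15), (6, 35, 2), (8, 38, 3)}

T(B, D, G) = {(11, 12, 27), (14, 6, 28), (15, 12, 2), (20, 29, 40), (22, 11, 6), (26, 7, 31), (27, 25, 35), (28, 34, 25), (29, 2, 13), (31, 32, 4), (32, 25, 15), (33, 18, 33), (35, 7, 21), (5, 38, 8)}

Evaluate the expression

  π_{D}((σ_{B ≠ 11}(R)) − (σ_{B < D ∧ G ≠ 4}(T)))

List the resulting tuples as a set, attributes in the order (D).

{10, 12, 18, 27, 31, 32, 35, 38}

σ[B ≠ 11]: keep tuples satisfying B ≠ 11 → {(10, 10, 38), (15, 12, 2), (15, 27, 20), (20, 29, 40), (25, 31, 15), (31, 32, 4), (5, 18, 15), (6, 35, 2), (8, 38, 3)}
σ[B < D ∧ G ≠ 4]: keep tuples satisfying B < D ∧ G ≠ 4 → {(11, 12, 27), (20, 29, 40), (28, 34, 25), (5, 38, 8)}
Difference: {(10, 10, 38), (15, 12, 2), (15, 27, 20), (20, 29, 40), (25, 31, 15), (31, 32, 4), (5, 18, 15), (6, 35, 2), (8, 38, 3)} with {(11, 12, 27), (20, 29, 40), (28, 34, 25), (5, 38, 8)} → {(10, 10, 38), (15, 12, 2), (15, 27, 20), (25, 31, 15), (31, 32, 4), (5, 18, 15), (6, 35, 2), (8, 38, 3)}
Keep only column(s) D: {10, 12, 18, 27, 31, 32, 35, 38}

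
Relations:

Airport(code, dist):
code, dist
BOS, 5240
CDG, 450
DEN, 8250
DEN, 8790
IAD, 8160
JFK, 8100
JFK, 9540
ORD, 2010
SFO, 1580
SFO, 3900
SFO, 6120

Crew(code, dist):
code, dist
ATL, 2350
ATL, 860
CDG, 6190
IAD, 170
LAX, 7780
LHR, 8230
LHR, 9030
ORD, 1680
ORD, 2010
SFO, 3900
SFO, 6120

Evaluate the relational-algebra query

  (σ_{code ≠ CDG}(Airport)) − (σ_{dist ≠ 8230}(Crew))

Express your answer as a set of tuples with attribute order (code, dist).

Selection code ≠ CDG: {(BOS, 5240), (DEN, 8250), (DEN, 8790), (IAD, 8160), (JFK, 8100), (JFK, 9540), (ORD, 2010), (SFO, 1580), (SFO, 3900), (SFO, 6120)}
Selection dist ≠ 8230: {(ATL, 2350), (ATL, 860), (CDG, 6190), (IAD, 170), (LAX, 7780), (LHR, 9030), (ORD, 1680), (ORD, 2010), (SFO, 3900), (SFO, 6120)}
Set difference of the two operands is {(BOS, 5240), (DEN, 8250), (DEN, 8790), (IAD, 8160), (JFK, 8100), (JFK, 9540), (SFO, 1580)}.

{(BOS, 5240), (DEN, 8250), (DEN, 8790), (IAD, 8160), (JFK, 8100), (JFK, 9540), (SFO, 1580)}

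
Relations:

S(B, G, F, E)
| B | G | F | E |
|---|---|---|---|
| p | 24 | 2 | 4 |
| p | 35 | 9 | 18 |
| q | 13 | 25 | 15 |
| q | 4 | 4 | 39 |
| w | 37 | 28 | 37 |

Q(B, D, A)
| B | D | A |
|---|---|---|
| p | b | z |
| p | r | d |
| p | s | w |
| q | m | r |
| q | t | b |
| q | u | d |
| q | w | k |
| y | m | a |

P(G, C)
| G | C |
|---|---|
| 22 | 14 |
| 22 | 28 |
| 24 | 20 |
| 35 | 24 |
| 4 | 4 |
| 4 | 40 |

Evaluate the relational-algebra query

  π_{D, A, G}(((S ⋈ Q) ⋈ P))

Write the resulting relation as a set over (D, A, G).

Joining S and Q on B yields {(p, 24, 2, 4, b, z), (p, 24, 2, 4, r, d), (p, 24, 2, 4, s, w), (p, 35, 9, 18, b, z), (p, 35, 9, 18, r, d), (p, 35, 9, 18, s, w), (q, 13, 25, 15, m, r), (q, 13, 25, 15, t, b), (q, 13, 25, 15, u, d), (q, 13, 25, 15, w, k), (q, 4, 4, 39, m, r), (q, 4, 4, 39, t, b), (q, 4, 4, 39, u, d), (q, 4, 4, 39, w, k)}.
Joining (S ⋈ Q) and P on G yields {(p, 24, 2, 4, b, z, 20), (p, 24, 2, 4, r, d, 20), (p, 24, 2, 4, s, w, 20), (p, 35, 9, 18, b, z, 24), (p, 35, 9, 18, r, d, 24), (p, 35, 9, 18, s, w, 24), (q, 4, 4, 39, m, r, 4), (q, 4, 4, 39, m, r, 40), (q, 4, 4, 39, t, b, 4), (q, 4, 4, 39, t, b, 40), (q, 4, 4, 39, u, d, 4), (q, 4, 4, 39, u, d, 40), (q, 4, 4, 39, w, k, 4), (q, 4, 4, 39, w, k, 40)}.
π[D, A, G]: project onto (D, A, G) (4 duplicate(s) eliminated) → {(b, z, 24), (b, z, 35), (m, r, 4), (r, d, 24), (r, d, 35), (s, w, 24), (s, w, 35), (t, b, 4), (u, d, 4), (w, k, 4)}

{(b, z, 24), (b, z, 35), (m, r, 4), (r, d, 24), (r, d, 35), (s, w, 24), (s, w, 35), (t, b, 4), (u, d, 4), (w, k, 4)}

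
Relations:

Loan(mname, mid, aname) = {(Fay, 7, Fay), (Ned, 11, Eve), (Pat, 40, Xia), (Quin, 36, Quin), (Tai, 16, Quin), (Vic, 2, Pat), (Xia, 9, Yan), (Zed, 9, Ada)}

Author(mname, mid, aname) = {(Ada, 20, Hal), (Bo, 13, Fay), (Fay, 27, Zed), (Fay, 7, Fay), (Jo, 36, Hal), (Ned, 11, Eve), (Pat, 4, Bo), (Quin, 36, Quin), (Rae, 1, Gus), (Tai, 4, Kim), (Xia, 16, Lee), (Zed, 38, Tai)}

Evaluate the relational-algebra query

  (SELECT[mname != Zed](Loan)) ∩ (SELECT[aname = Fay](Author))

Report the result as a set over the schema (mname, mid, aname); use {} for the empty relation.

{(Fay, 7, Fay)}

Filtering on mname != Zed leaves {(Fay, 7, Fay), (Ned, 11, Eve), (Pat, 40, Xia), (Quin, 36, Quin), (Tai, 16, Quin), (Vic, 2, Pat), (Xia, 9, Yan)}.
Filtering on aname = Fay leaves {(Bo, 13, Fay), (Fay, 7, Fay)}.
Set intersection of the two operands is {(Fay, 7, Fay)}.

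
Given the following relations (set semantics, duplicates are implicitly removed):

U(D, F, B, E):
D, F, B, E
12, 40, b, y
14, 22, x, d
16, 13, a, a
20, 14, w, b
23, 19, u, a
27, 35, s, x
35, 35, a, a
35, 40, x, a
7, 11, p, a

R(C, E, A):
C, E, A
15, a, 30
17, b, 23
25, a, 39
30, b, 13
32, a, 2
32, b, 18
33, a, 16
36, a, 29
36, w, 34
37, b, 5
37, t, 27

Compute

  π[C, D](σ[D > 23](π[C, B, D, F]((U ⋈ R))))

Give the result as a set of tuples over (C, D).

{(15, 35), (25, 35), (32, 35), (33, 35), (36, 35)}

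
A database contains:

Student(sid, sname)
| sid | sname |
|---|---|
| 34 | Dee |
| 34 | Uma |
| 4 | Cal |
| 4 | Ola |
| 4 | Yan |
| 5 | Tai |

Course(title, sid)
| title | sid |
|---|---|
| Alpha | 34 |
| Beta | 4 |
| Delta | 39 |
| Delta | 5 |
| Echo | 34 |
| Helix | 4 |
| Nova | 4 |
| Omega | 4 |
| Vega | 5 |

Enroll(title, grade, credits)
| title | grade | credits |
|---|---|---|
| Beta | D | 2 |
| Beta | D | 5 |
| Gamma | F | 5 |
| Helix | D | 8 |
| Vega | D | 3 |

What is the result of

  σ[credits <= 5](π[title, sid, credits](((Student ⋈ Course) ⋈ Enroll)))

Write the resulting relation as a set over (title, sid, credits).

Joining Student and Course on sid yields {(34, Dee, Alpha), (34, Dee, Echo), (34, Uma, Alpha), (34, Uma, Echo), (4, Cal, Beta), (4, Cal, Helix), (4, Cal, Nova), (4, Cal, Omega), (4, Ola, Beta), (4, Ola, Helix), (4, Ola, Nova), (4, Ola, Omega), (4, Yan, Beta), (4, Yan, Helix), (4, Yan, Nova), (4, Yan, Omega), (5, Tai, Delta), (5, Tai, Vega)}.
Joining (Student ⋈ Course) and Enroll on title yields {(4, Cal, Beta, D, 2), (4, Cal, Beta, D, 5), (4, Cal, Helix, D, 8), (4, Ola, Beta, D, 2), (4, Ola, Beta, D, 5), (4, Ola, Helix, D, 8), (4, Yan, Beta, D, 2), (4, Yan, Beta, D, 5), (4, Yan, Helix, D, 8), (5, Tai, Vega, D, 3)}.
Projecting to title, sid, credits (6 duplicate(s) eliminated): {(Beta, 4, 2), (Beta, 4, 5), (Helix, 4, 8), (Vega, 5, 3)}
σ[credits <= 5]: keep tuples satisfying credits <= 5 → {(Beta, 4, 2), (Beta, 4, 5), (Vega, 5, 3)}

{(Beta, 4, 2), (Beta, 4, 5), (Vega, 5, 3)}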